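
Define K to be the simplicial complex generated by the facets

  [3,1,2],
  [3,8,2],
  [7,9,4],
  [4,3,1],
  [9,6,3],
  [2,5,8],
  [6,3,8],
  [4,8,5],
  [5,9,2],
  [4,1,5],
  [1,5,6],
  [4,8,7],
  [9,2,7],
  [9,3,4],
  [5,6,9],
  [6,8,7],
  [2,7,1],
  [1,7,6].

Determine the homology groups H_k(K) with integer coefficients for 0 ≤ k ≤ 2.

Order the vertices as 1 < 2 < 3 < 4 < 5 < 6 < 7 < 8 < 9. Listing each simplex with vertices in this order, K has dimension 2 with simplices:

  0-simplices (9): [1], [2], [3], [4], [5], [6], [7], [8], [9]
  1-simplices (27): (27 of them)
  2-simplices (18): [1,2,3], [1,2,7], [1,3,4], [1,4,5], [1,5,6], [1,6,7], [2,3,8], [2,5,8], [2,5,9], [2,7,9], [3,4,9], [3,6,8], [3,6,9], [4,5,8], [4,7,8], [4,7,9], [5,6,9], [6,7,8]

giving chain groups C_0 ≅ Z^9, C_1 ≅ Z^27, C_2 ≅ Z^18.

Boundary ∂_1: C_1 → C_0 sends each edge [p,q] (with p < q) to q − p.
The resulting 9×27 matrix has rank 8, and its Smith normal form has invariant factors (1,1,1,1,1,1,1,1).

∂_2: C_2 → C_1 maps a triangle to the signed sum of its edges. For instance
  ∂[2,3,8] = [3,8] − [2,8] + [2,3],
  ∂[1,2,7] = [2,7] − [1,7] + [1,2].
This gives a 27×18 integer matrix of rank 17; reducing to Smith normal form yields diagonal entries (1,1,1,1,1,1,1,1,1,1,1,1,1,1,1,1,1).

Now H_k = ker ∂_k / im ∂_{k+1}, so:

  H_0: rank C_0 − rank ∂_1 = 9 − 8 = 1, and the invariant factors of ∂_1 are all 1, so H_0 = Z.
  H_1: rank ker ∂_1 − rank ∂_2 = (27 − 8) − 17 = 2, and the invariant factors of ∂_2 are all 1, so H_1 = Z^2.
  H_2: rank ker ∂_2 − rank ∂_3 = (18 − 17) − 0 = 1, and there is no ∂_3, so H_2 = Z.

(K is a triangulation of the torus T^2.)

H_0 = Z,  H_1 = Z^2,  H_2 = Z.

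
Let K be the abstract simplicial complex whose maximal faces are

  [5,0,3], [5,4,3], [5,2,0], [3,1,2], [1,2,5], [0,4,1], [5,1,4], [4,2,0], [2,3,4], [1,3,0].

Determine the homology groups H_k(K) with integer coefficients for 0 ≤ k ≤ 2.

H_0 = Z,  H_1 = Z/2,  H_2 = 0.

Fix the vertex order 0 < 1 < 2 < 3 < 4 < 5 and write every simplex with vertices in increasing order. Then dim K = 2 and the simplices of K are:

  0-simplices (6): [0], [1], [2], [3], [4], [5]
  1-simplices (15): [0,1], [0,2], [0,3], [0,4], [0,5], [1,2], [1,3], [1,4], [1,5], [2,3], [2,4], [2,5], [3,4], [3,5], [4,5]
  2-simplices (10): [0,1,3], [0,1,4], [0,2,4], [0,2,5], [0,3,5], [1,2,3], [1,2,5], [1,4,5], [2,3,4], [3,4,5]

giving chain groups C_0 ≅ Z^6, C_1 ≅ Z^15, C_2 ≅ Z^10.

∂_1: C_1 → C_0 sends each edge [p,q] (with p < q) to q − p. For instance
  ∂[0,2] = [2] − [0].
The resulting 6×15 matrix has rank 5, and its Smith normal form has invariant factors (1,1,1,1,1).

The boundary map ∂_2: C_2 → C_1 sends each 2-simplex [p,q,r] to [q,r] − [p,r] + [p,q]. For instance
  ∂[1,2,3] = [2,3] − [1,3] + [1,2],
  ∂[0,3,5] = [3,5] − [0,5] + [0,3].
This gives a 15×10 integer matrix of rank 10; reducing to Smith normal form yields diagonal entries (1,1,1,1,1,1,1,1,1,2).

From H_k ≅ ker(∂_k) / im(∂_{k+1}) we obtain:

  H_0: rank C_0 − rank ∂_1 = 6 − 5 = 1, and the invariant factors of ∂_1 are all 1, so H_0 = Z.
  H_1: rank ker ∂_1 − rank ∂_2 = (15 − 5) − 10 = 0, and ∂_2 has invariant factor 2 > 1, so H_1 = Z/2.
  H_2: rank ker ∂_2 − rank ∂_3 = (10 − 10) − 0 = 0, and there is no ∂_3, so H_2 = 0.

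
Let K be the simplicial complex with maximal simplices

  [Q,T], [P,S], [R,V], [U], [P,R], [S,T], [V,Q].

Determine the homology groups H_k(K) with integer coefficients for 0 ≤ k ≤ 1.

K has 7 vertices, 6 edges.
rank ∂_0 = 0, rank ∂_1 = 5 ⇒ b_0 = 7 − 0 − 5 = 2; all invariant factors of ∂_1 are 1 so no torsion. So H_0 ≅ Z^2.
rank ∂_1 = 5, rank ∂_2 = 0 ⇒ b_1 = 6 − 5 − 0 = 1. So H_1 ≅ Z.

H_0 ≅ Z^2,  H_1 ≅ Z.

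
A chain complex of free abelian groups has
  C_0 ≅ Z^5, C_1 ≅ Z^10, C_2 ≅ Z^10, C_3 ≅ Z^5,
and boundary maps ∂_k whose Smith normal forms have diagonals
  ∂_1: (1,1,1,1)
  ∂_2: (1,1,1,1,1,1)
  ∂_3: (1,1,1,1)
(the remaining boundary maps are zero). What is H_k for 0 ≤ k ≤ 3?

H_0 ≅ Z,  H_1 = 0,  H_2 = 0,  H_3 ≅ Z.

H_0: b_0 = 5 − 0 − 4 = 1; torsion from ∂_1 factors > 1: none. So H_0 ≅ Z.
H_1: b_1 = 10 − 4 − 6 = 0; torsion from ∂_2 factors > 1: none. So H_1 ≅ 0.
H_2: b_2 = 10 − 6 − 4 = 0; torsion from ∂_3 factors > 1: none. So H_2 ≅ 0.
H_3: b_3 = 5 − 4 − 0 = 1; torsion from ∂_4 factors > 1: none. So H_3 ≅ Z.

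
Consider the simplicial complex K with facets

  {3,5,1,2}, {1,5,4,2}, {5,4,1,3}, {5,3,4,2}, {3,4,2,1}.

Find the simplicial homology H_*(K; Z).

We work with the vertex ordering 1 < 2 < 3 < 4 < 5. The simplices of K, each written with vertices in increasing order, are:

  0-simplices (5): [1], [2], [3], [4], [5]
  1-simplices (10): [1,2], [1,3], [1,4], [1,5], [2,3], [2,4], [2,5], [3,4], [3,5], [4,5]
  2-simplices (10): [1,2,3], [1,2,4], [1,2,5], [1,3,4], [1,3,5], [1,4,5], [2,3,4], [2,3,5], [2,4,5], [3,4,5]
  3-simplices (5): [1,2,3,4], [1,2,3,5], [1,2,4,5], [1,3,4,5], [2,3,4,5]

so the chain groups are C_0 ≅ Z^5, C_1 ≅ Z^10, C_2 ≅ Z^10, C_3 ≅ Z^5.

The boundary map ∂_1: C_1 → C_0 is given by ∂[p,q] = [q] − [p].
As a 5×10 matrix over Z this has rank 4, with invariant factors (1,1,1,1).

∂_2: C_2 → C_1 sends each 2-simplex [p,q,r] to [q,r] − [p,r] + [p,q]. For instance
  ∂[1,2,5] = [2,5] − [1,5] + [1,2],
  ∂[1,2,3] = [2,3] − [1,3] + [1,2].
The resulting 10×10 matrix has rank 6, and its Smith normal form has invariant factors (1,1,1,1,1,1).

∂_3: C_3 → C_2 sends each 3-simplex σ to the alternating sum Σ_i (−1)^i (σ with its i-th vertex removed). For instance
  ∂[1,2,4,5] = [2,4,5] − [1,4,5] + [1,2,5] − [1,2,4],
  ∂[1,2,3,5] = [2,3,5] − [1,3,5] + [1,2,5] − [1,2,3].
As a 10×5 matrix over Z this has rank 4, with invariant factors (1,1,1,1).

From H_k ≅ ker(∂_k) / im(∂_{k+1}) we obtain:

  H_0: rank C_0 − rank ∂_1 = 5 − 4 = 1, and the invariant factors of ∂_1 are all 1, so H_0 ≅ Z.
  H_1: rank ker ∂_1 − rank ∂_2 = (10 − 4) − 6 = 0, and the invariant factors of ∂_2 are all 1, so H_1 ≅ 0.
  H_2: rank ker ∂_2 − rank ∂_3 = (10 − 6) − 4 = 0, and the invariant factors of ∂_3 are all 1, so H_2 ≅ 0.
  H_3: rank ker ∂_3 − rank ∂_4 = (5 − 4) − 0 = 1, and there is no ∂_4, so H_3 ≅ Z.

H_0 ≅ Z,  H_1 = 0,  H_2 = 0,  H_3 ≅ Z.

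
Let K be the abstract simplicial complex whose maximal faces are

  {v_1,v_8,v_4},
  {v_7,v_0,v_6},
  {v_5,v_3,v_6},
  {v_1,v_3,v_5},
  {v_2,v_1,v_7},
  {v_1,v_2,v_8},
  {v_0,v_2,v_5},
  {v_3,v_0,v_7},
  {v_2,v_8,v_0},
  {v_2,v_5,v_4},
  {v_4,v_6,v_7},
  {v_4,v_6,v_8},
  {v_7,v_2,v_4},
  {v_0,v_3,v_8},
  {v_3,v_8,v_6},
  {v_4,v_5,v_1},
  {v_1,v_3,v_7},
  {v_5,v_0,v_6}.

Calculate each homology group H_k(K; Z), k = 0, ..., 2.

H_0 = Z,  H_1 = Z ⊕ Z/2,  H_2 = 0.

We work with the vertex ordering v_0 < v_1 < v_2 < v_3 < v_4 < v_5 < v_6 < v_7 < v_8. The simplices of K, each written with vertices in increasing order, are:

  0-simplices (9): [v_0], [v_1], [v_2], [v_3], [v_4], [v_5], [v_6], [v_7], [v_8]
  1-simplices (27): (27 of them)
  2-simplices (18): (18 of them)

Hence C_0 ≅ Z^9, C_1 ≅ Z^27, C_2 ≅ Z^18.

∂_1: C_1 → C_0 sends each edge [p,q] (with p < q) to q − p.
The 9×27 boundary matrix has rank 8 and Smith normal form diag(1,1,1,1,1,1,1,1).

∂_2: C_2 → C_1 maps a triangle to the signed sum of its edges. For instance
  ∂[v_3,v_6,v_8] = [v_6,v_8] − [v_3,v_8] + [v_3,v_6],
  ∂[v_0,v_6,v_7] = [v_6,v_7] − [v_0,v_7] + [v_0,v_6].
This gives a 27×18 integer matrix of rank 18; reducing to Smith normal form yields diagonal entries (1,1,1,1,1,1,1,1,1,1,1,1,1,1,1,1,1,2).

From H_k ≅ ker(∂_k) / im(∂_{k+1}) we obtain:

  H_0: rank C_0 − rank ∂_1 = 9 − 8 = 1, and the invariant factors of ∂_1 are all 1, so H_0 = Z.
  H_1: rank ker ∂_1 − rank ∂_2 = (27 − 8) − 18 = 1, and ∂_2 has invariant factor 2 > 1, so H_1 = Z ⊕ Z/2.
  H_2: rank ker ∂_2 − rank ∂_3 = (18 − 18) − 0 = 0, and there is no ∂_3, so H_2 = 0.

As a check, the Euler characteristic is 9 − 27 + 18 = 0, which agrees with 1 − 1 + 0 = 0.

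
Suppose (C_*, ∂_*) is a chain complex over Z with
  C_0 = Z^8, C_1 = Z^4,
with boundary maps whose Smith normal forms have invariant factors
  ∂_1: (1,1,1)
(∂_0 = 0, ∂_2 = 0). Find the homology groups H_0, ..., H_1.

H_0: b_0 = 8 − 0 − 3 = 5; torsion from ∂_1 factors > 1: none. So H_0 = Z^5.
H_1: b_1 = 4 − 3 − 0 = 1; torsion from ∂_2 factors > 1: none. So H_1 = Z.

H_0 = Z^5,  H_1 = Z.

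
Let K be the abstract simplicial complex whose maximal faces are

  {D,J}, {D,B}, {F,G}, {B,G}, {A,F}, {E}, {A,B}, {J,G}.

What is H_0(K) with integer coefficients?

H_0 = Z^2.

K has 7 vertices, 7 edges.
rank ∂_0 = 0, rank ∂_1 = 5 ⇒ b_0 = 7 − 0 − 5 = 2; all invariant factors of ∂_1 are 1 so no torsion. So H_0 = Z^2.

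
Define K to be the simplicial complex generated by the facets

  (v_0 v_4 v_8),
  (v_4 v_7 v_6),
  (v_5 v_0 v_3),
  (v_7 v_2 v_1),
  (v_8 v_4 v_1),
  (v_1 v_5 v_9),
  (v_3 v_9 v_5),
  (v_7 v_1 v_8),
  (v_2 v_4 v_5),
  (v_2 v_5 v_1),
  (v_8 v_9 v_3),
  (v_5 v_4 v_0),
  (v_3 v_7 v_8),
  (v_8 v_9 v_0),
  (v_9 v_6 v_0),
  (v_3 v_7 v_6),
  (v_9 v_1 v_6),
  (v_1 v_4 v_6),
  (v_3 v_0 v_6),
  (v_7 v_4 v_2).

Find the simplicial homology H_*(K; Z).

H_0 = Z,  H_1 = Z ⊕ Z/2Z,  H_2 = 0.

We work with the vertex ordering v_0 < v_1 < v_2 < v_3 < v_4 < v_5 < v_6 < v_7 < v_8 < v_9. The simplices of K, each written with vertices in increasing order, are:

  0-simplices (10): [v_0], [v_1], [v_2], [v_3], [v_4], [v_5], [v_6], [v_7], [v_8], [v_9]
  1-simplices (30): (30 of them)
  2-simplices (20): (20 of them)

Hence C_0 ≅ Z^10, C_1 ≅ Z^30, C_2 ≅ Z^20.

Boundary ∂_1: C_1 → C_0 sends each edge [p,q] (with p < q) to q − p.
The 10×30 boundary matrix has rank 9 and Smith normal form diag(1,1,1,1,1,1,1,1,1).

∂_2: C_2 → C_1 maps a triangle to the signed sum of its edges. For instance
  ∂[v_1,v_4,v_8] = [v_4,v_8] − [v_1,v_8] + [v_1,v_4],
  ∂[v_0,v_8,v_9] = [v_8,v_9] − [v_0,v_9] + [v_0,v_8].
As a 30×20 matrix over Z this has rank 20, with invariant factors (1,1,1,1,1,1,1,1,1,1,1,1,1,1,1,1,1,1,1,2).

Now H_k = ker ∂_k / im ∂_{k+1}, so:

  H_0: rank C_0 − rank ∂_1 = 10 − 9 = 1, and the invariant factors of ∂_1 are all 1, so H_0 ≅ Z.
  H_1: rank ker ∂_1 − rank ∂_2 = (30 − 9) − 20 = 1, and ∂_2 has invariant factor 2 > 1, so H_1 ≅ Z ⊕ Z/2Z.
  H_2: rank ker ∂_2 − rank ∂_3 = (20 − 20) − 0 = 0, and there is no ∂_3, so H_2 ≅ 0.

(K is a triangulation of the Klein bottle.)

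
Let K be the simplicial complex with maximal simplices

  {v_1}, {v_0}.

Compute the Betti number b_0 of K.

We work with the vertex ordering v_0 < v_1. The simplices of K, each written with vertices in increasing order, are:

  0-simplices (2): [v_0], [v_1]

so the chain groups are C_0 ≅ Z^2.

From H_k ≅ ker(∂_k) / im(∂_{k+1}) we obtain:

  H_0: rank C_0 − rank ∂_1 = 2 − 0 = 2, and there is no ∂_1, so H_0 = Z^2.

Hence the Betti numbers are b_0 = 2.

b_0 = 2.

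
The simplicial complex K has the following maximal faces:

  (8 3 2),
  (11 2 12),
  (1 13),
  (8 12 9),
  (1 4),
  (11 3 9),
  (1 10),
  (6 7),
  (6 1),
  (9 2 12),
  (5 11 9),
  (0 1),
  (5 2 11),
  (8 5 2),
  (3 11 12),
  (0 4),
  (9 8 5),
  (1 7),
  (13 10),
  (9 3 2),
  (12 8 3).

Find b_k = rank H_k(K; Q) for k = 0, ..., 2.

b_0 = 2, b_1 = 3, b_2 = 0.

Take the total order 0 < 1 < 2 < 3 < 4 < 5 < 6 < 7 < 8 < 9 < 10 < 11 < 12 < 13 on the vertex set. Then K (dimension 2) consists of the simplices:

  0-simplices (14): [0], [1], [2], [3], [4], [5], [6], [7], [8], [9], [10], [11], [12], [13]
  1-simplices (27): (27 of them)
  2-simplices (12): [2,3,8], [2,3,9], [2,5,8], [2,5,11], [2,9,12], [2,11,12], [3,8,12], [3,9,11], [3,11,12], [5,8,9], [5,9,11], [8,9,12]

giving chain groups C_0 ≅ Z^14, C_1 ≅ Z^27, C_2 ≅ Z^12.

Boundary ∂_1: C_1 → C_0 is given by ∂[p,q] = [q] − [p].
The 14×27 boundary matrix has rank 12 and Smith normal form diag(1,1,1,1,1,1,1,1,1,1,1,1).

The boundary map ∂_2: C_2 → C_1 sends each 2-simplex [p,q,r] to [q,r] − [p,r] + [p,q]. For instance
  ∂[5,9,11] = [9,11] − [5,11] + [5,9],
  ∂[3,8,12] = [8,12] − [3,12] + [3,8].
The 27×12 boundary matrix has rank 12 and Smith normal form diag(1,1,1,1,1,1,1,1,1,1,1,2).

Computing H_k = (kernel of ∂_k) / (image of ∂_{k+1}):

  H_0: rank C_0 − rank ∂_1 = 14 − 12 = 2, and the invariant factors of ∂_1 are all 1, so H_0 = Z^2.
  H_1: rank ker ∂_1 − rank ∂_2 = (27 − 12) − 12 = 3, and ∂_2 has invariant factor 2 > 1, so H_1 = Z^3 ⊕ Z/2.
  H_2: rank ker ∂_2 − rank ∂_3 = (12 − 12) − 0 = 0, and there is no ∂_3, so H_2 = 0.

As a check, the Euler characteristic is 14 − 27 + 12 = -1, which agrees with 2 − 3 + 0 = -1.
(K is a triangulation of the disjoint union of the real projective plane RP^2 and a wedge of 3 circles.)

Hence the Betti numbers are b_0 = 2, b_1 = 3, b_2 = 0.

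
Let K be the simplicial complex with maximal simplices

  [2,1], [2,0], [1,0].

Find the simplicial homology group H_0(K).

H_0 = Z.

K has 3 vertices, 3 edges.
rank ∂_0 = 0, rank ∂_1 = 2 ⇒ b_0 = 3 − 0 − 2 = 1; all invariant factors of ∂_1 are 1 so no torsion. So H_0 = Z.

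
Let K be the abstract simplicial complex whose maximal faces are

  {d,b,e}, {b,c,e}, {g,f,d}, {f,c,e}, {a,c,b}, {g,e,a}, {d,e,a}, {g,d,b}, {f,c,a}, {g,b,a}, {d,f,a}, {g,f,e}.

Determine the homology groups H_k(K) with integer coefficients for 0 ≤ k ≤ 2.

Take the total order a < b < c < d < e < f < g on the vertex set. Then K (dimension 2) consists of the simplices:

  0-simplices (7): a, b, c, d, e, f, g
  1-simplices (18): ab, ac, ad, ae, af, ag, bc, bd, be, bg, ce, cf, de, df, dg, ef, eg, fg
  2-simplices (12): abc, abg, acf, ade, adf, aeg, bce, bde, bdg, cef, dfg, efg

giving chain groups C_0 ≅ Z^7, C_1 ≅ Z^18, C_2 ≅ Z^12.

Boundary ∂_1: C_1 → C_0 is given by ∂[p,q] = [q] − [p]. For instance
  ∂bg = g − b.
This gives a 7×18 integer matrix of rank 6; reducing to Smith normal form yields diagonal entries (1,1,1,1,1,1).

The boundary map ∂_2: C_2 → C_1 acts by ∂[p,q,r] = [q,r] − [p,r] + [p,q]. For instance
  ∂efg = fg − eg + ef,
  ∂aeg = eg − ag + ae.
This gives a 18×12 integer matrix of rank 12; reducing to Smith normal form yields diagonal entries (1,1,1,1,1,1,1,1,1,1,1,2).

Now H_k = ker ∂_k / im ∂_{k+1}, so:

  H_0: rank C_0 − rank ∂_1 = 7 − 6 = 1, and the invariant factors of ∂_1 are all 1, so H_0 ≅ Z.
  H_1: rank ker ∂_1 − rank ∂_2 = (18 − 6) − 12 = 0, and ∂_2 has invariant factor 2 > 1, so H_1 ≅ Z/2Z.
  H_2: rank ker ∂_2 − rank ∂_3 = (12 − 12) − 0 = 0, and there is no ∂_3, so H_2 ≅ 0.

As a check, the Euler characteristic is 7 − 18 + 12 = 1, which agrees with 1 − 0 + 0 = 1.
(K is a triangulation of the real projective plane RP^2.)

H_0 ≅ Z,  H_1 ≅ Z/2Z,  H_2 = 0.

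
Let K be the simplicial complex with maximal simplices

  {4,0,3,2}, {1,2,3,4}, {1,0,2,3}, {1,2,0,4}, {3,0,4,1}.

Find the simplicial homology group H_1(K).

H_1 = 0.

Fix the vertex order 0 < 1 < 2 < 3 < 4 and write every simplex with vertices in increasing order. Then dim K = 3 and the simplices of K are:

  0-simplices (5): [0], [1], [2], [3], [4]
  1-simplices (10): [0,1], [0,2], [0,3], [0,4], [1,2], [1,3], [1,4], [2,3], [2,4], [3,4]
  2-simplices (10): [0,1,2], [0,1,3], [0,1,4], [0,2,3], [0,2,4], [0,3,4], [1,2,3], [1,2,4], [1,3,4], [2,3,4]
  3-simplices (5): [0,1,2,3], [0,1,2,4], [0,1,3,4], [0,2,3,4], [1,2,3,4]

Hence C_0 ≅ Z^5, C_1 ≅ Z^10, C_2 ≅ Z^10, C_3 ≅ Z^5.

The boundary map ∂_1: C_1 → C_0 is given by ∂[p,q] = [q] − [p]. For instance
  ∂[3,4] = [4] − [3].
The 5×10 boundary matrix has rank 4 and Smith normal form diag(1,1,1,1).

The boundary map ∂_2: C_2 → C_1 acts by ∂[p,q,r] = [q,r] − [p,r] + [p,q]. For instance
  ∂[0,1,4] = [1,4] − [0,4] + [0,1],
  ∂[0,3,4] = [3,4] − [0,4] + [0,3].
This gives a 10×10 integer matrix of rank 6; reducing to Smith normal form yields diagonal entries (1,1,1,1,1,1).

The boundary map ∂_3: C_3 → C_2 sends each 3-simplex σ to the alternating sum Σ_i (−1)^i (σ with its i-th vertex removed). For instance
  ∂[0,1,2,3] = [1,2,3] − [0,2,3] + [0,1,3] − [0,1,2],
  ∂[0,1,3,4] = [1,3,4] − [0,3,4] + [0,1,4] − [0,1,3].
The 10×5 boundary matrix has rank 4 and Smith normal form diag(1,1,1,1).

Now H_k = ker ∂_k / im ∂_{k+1}, so:

  H_1: rank ker ∂_1 − rank ∂_2 = (10 − 4) − 6 = 0, and the invariant factors of ∂_2 are all 1, so H_1 = 0.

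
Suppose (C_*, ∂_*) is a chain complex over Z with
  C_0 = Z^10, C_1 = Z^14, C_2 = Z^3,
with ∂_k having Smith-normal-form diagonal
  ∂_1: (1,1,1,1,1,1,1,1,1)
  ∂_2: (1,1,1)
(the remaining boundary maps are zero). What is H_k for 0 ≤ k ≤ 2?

H_0: b_0 = 10 − 0 − 9 = 1; torsion from ∂_1 factors > 1: none. So H_0 = Z.
H_1: b_1 = 14 − 9 − 3 = 2; torsion from ∂_2 factors > 1: none. So H_1 = Z^2.
H_2: b_2 = 3 − 3 − 0 = 0; torsion from ∂_3 factors > 1: none. So H_2 = 0.

H_0 = Z,  H_1 = Z^2,  H_2 = 0.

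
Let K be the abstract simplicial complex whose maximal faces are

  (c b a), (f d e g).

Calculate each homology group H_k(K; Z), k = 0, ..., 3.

K has 7 vertices, 9 edges, 5 triangles, 1 3-simplex.
rank ∂_0 = 0, rank ∂_1 = 5 ⇒ b_0 = 7 − 0 − 5 = 2; all invariant factors of ∂_1 are 1 so no torsion. So H_0 ≅ Z^2.
rank ∂_1 = 5, rank ∂_2 = 4 ⇒ b_1 = 9 − 5 − 4 = 0; all invariant factors of ∂_2 are 1 so no torsion. So H_1 ≅ 0.
rank ∂_2 = 4, rank ∂_3 = 1 ⇒ b_2 = 5 − 4 − 1 = 0; all invariant factors of ∂_3 are 1 so no torsion. So H_2 ≅ 0.
rank ∂_3 = 1, rank ∂_4 = 0 ⇒ b_3 = 1 − 1 − 0 = 0. So H_3 ≅ 0.

H_0 = Z^2,  H_1 = 0,  H_2 = 0,  H_3 = 0.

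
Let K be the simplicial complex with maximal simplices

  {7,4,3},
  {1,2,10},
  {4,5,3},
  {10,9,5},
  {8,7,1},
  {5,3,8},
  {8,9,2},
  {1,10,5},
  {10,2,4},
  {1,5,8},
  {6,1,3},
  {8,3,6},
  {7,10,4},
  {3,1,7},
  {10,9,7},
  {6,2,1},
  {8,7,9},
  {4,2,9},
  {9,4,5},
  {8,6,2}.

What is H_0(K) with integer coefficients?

H_0 = Z.

We work with the vertex ordering 1 < 2 < 3 < 4 < 5 < 6 < 7 < 8 < 9 < 10. The simplices of K, each written with vertices in increasing order, are:

  0-simplices (10): [1], [2], [3], [4], [5], [6], [7], [8], [9], [10]
  1-simplices (30): (30 of them)
  2-simplices (20): (20 of them)

Hence C_0 ≅ Z^10, C_1 ≅ Z^30, C_2 ≅ Z^20.

∂_1: C_1 → C_0 maps an edge to its endpoints' difference, ∂[p,q] = q − p. For instance
  ∂[8,9] = [9] − [8].
The resulting 10×30 matrix has rank 9, and its Smith normal form has invariant factors (1,1,1,1,1,1,1,1,1).

∂_2: C_2 → C_1 acts by ∂[p,q,r] = [q,r] − [p,r] + [p,q]. For instance
  ∂[7,8,9] = [8,9] − [7,9] + [7,8],
  ∂[2,4,10] = [4,10] − [2,10] + [2,4].
The 30×20 boundary matrix has rank 20 and Smith normal form diag(1,1,1,1,1,1,1,1,1,1,1,1,1,1,1,1,1,1,1,2).

Reading off H_k = ker ∂_k / im ∂_{k+1}:

  H_0: rank C_0 − rank ∂_1 = 10 − 9 = 1, and the invariant factors of ∂_1 are all 1, so H_0 = Z.

(K is a triangulation of the Klein bottle.)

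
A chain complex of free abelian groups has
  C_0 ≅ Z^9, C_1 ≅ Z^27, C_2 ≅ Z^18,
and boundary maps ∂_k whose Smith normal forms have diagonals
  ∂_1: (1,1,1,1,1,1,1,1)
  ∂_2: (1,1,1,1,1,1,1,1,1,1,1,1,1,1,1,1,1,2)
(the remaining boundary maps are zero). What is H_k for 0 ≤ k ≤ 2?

H_0 = Z,  H_1 = Z ⊕ Z/2Z,  H_2 = 0.

H_0: b_0 = 9 − 0 − 8 = 1; torsion from ∂_1 factors > 1: none. So H_0 = Z.
H_1: b_1 = 27 − 8 − 18 = 1; torsion from ∂_2 factors > 1: [2]. So H_1 = Z ⊕ Z/2Z.
H_2: b_2 = 18 − 18 − 0 = 0; torsion from ∂_3 factors > 1: none. So H_2 = 0.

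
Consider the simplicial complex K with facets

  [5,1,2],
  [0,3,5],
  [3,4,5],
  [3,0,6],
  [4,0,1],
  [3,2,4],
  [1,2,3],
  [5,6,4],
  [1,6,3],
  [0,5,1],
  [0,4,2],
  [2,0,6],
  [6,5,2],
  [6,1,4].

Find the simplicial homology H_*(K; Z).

Take the total order 0 < 1 < 2 < 3 < 4 < 5 < 6 on the vertex set. Then K (dimension 2) consists of the simplices:

  0-simplices (7): [0], [1], [2], [3], [4], [5], [6]
  1-simplices (21): [0,1], [0,2], [0,3], [0,4], [0,5], [0,6], [1,2], [1,3], [1,4], [1,5], [1,6], [2,3], [2,4], [2,5], [2,6], [3,4], [3,5], [3,6], [4,5], [4,6], [5,6]
  2-simplices (14): [0,1,4], [0,1,5], [0,2,4], [0,2,6], [0,3,5], [0,3,6], [1,2,3], [1,2,5], [1,3,6], [1,4,6], [2,3,4], [2,5,6], [3,4,5], [4,5,6]

so the chain groups are C_0 ≅ Z^7, C_1 ≅ Z^21, C_2 ≅ Z^14.

Boundary ∂_1: C_1 → C_0 maps an edge to its endpoints' difference, ∂[p,q] = q − p. For instance
  ∂[5,6] = [6] − [5].
The resulting 7×21 matrix has rank 6, and its Smith normal form has invariant factors (1,1,1,1,1,1).

∂_2: C_2 → C_1 maps a triangle to the signed sum of its edges. For instance
  ∂[1,2,5] = [2,5] − [1,5] + [1,2],
  ∂[2,5,6] = [5,6] − [2,6] + [2,5].
The 21×14 boundary matrix has rank 13 and Smith normal form diag(1,1,1,1,1,1,1,1,1,1,1,1,1).

From H_k ≅ ker(∂_k) / im(∂_{k+1}) we obtain:

  H_0: rank C_0 − rank ∂_1 = 7 − 6 = 1, and the invariant factors of ∂_1 are all 1, so H_0 = Z.
  H_1: rank ker ∂_1 − rank ∂_2 = (21 − 6) − 13 = 2, and the invariant factors of ∂_2 are all 1, so H_1 = Z^2.
  H_2: rank ker ∂_2 − rank ∂_3 = (14 − 13) − 0 = 1, and there is no ∂_3, so H_2 = Z.

(K is a triangulation of the torus T^2.)

H_0 = Z,  H_1 = Z^2,  H_2 = Z.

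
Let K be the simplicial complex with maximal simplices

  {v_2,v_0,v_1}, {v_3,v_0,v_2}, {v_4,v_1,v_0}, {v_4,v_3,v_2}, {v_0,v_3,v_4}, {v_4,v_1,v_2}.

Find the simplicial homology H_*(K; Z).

We work with the vertex ordering v_0 < v_1 < v_2 < v_3 < v_4. The simplices of K, each written with vertices in increasing order, are:

  0-simplices (5): [v_0], [v_1], [v_2], [v_3], [v_4]
  1-simplices (9): [v_0,v_1], [v_0,v_2], [v_0,v_3], [v_0,v_4], [v_1,v_2], [v_1,v_4], [v_2,v_3], [v_2,v_4], [v_3,v_4]
  2-simplices (6): [v_0,v_1,v_2], [v_0,v_1,v_4], [v_0,v_2,v_3], [v_0,v_3,v_4], [v_1,v_2,v_4], [v_2,v_3,v_4]

Hence C_0 ≅ Z^5, C_1 ≅ Z^9, C_2 ≅ Z^6.

The boundary map ∂_1: C_1 → C_0 maps an edge to its endpoints' difference, ∂[p,q] = q − p.
As a 5×9 matrix over Z this has rank 4, with invariant factors (1,1,1,1).

Boundary ∂_2: C_2 → C_1 acts by ∂[p,q,r] = [q,r] − [p,r] + [p,q]. For instance
  ∂[v_0,v_1,v_4] = [v_1,v_4] − [v_0,v_4] + [v_0,v_1],
  ∂[v_0,v_1,v_2] = [v_1,v_2] − [v_0,v_2] + [v_0,v_1].
The resulting 9×6 matrix has rank 5, and its Smith normal form has invariant factors (1,1,1,1,1).

Now H_k = ker ∂_k / im ∂_{k+1}, so:

  H_0: rank C_0 − rank ∂_1 = 5 − 4 = 1, and the invariant factors of ∂_1 are all 1, so H_0 = Z.
  H_1: rank ker ∂_1 − rank ∂_2 = (9 − 4) − 5 = 0, and the invariant factors of ∂_2 are all 1, so H_1 = 0.
  H_2: rank ker ∂_2 − rank ∂_3 = (6 − 5) − 0 = 1, and there is no ∂_3, so H_2 = Z.

H_0 = Z,  H_1 = 0,  H_2 = Z.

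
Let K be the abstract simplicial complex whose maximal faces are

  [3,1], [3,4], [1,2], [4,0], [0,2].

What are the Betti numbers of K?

We work with the vertex ordering 0 < 1 < 2 < 3 < 4. The simplices of K, each written with vertices in increasing order, are:

  0-simplices (5): [0], [1], [2], [3], [4]
  1-simplices (5): [0,2], [0,4], [1,2], [1,3], [3,4]

so the chain groups are C_0 ≅ Z^5, C_1 ≅ Z^5.

∂_1: C_1 → C_0 sends each edge [p,q] (with p < q) to q − p. For instance
  ∂[1,3] = [3] − [1].
As a 5×5 matrix over Z this has rank 4, with invariant factors (1,1,1,1).

From H_k ≅ ker(∂_k) / im(∂_{k+1}) we obtain:

  H_0: rank C_0 − rank ∂_1 = 5 − 4 = 1, and the invariant factors of ∂_1 are all 1, so H_0 = Z.
  H_1: rank ker ∂_1 − rank ∂_2 = (5 − 4) − 0 = 1, and there is no ∂_2, so H_1 = Z.

As a check, the Euler characteristic is 5 − 5 = 0, which agrees with 1 − 1 = 0.

Hence the Betti numbers are b_0 = 1, b_1 = 1.

b_0 = 1, b_1 = 1.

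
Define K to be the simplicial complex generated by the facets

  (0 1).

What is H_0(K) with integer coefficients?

H_0 ≅ Z.

We work with the vertex ordering 0 < 1. The simplices of K, each written with vertices in increasing order, are:

  0-simplices (2): [0], [1]
  1-simplices (1): [0,1]

giving chain groups C_0 ≅ Z^2, C_1 ≅ Z^1.

∂_1: C_1 → C_0 maps an edge to its endpoints' difference, ∂[p,q] = q − p.
The 2×1 boundary matrix has rank 1 and Smith normal form diag(1).

Now H_k = ker ∂_k / im ∂_{k+1}, so:

  H_0: rank C_0 − rank ∂_1 = 2 − 1 = 1, and the invariant factors of ∂_1 are all 1, so H_0 = Z.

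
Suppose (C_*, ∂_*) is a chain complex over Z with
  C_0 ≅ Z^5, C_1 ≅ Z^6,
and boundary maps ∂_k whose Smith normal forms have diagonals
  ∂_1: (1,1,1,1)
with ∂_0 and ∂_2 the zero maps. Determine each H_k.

H_0: b_0 = 5 − 0 − 4 = 1; torsion from ∂_1 factors > 1: none. So H_0 ≅ Z.
H_1: b_1 = 6 − 4 − 0 = 2; torsion from ∂_2 factors > 1: none. So H_1 ≅ Z^2.

H_0 ≅ Z,  H_1 ≅ Z^2.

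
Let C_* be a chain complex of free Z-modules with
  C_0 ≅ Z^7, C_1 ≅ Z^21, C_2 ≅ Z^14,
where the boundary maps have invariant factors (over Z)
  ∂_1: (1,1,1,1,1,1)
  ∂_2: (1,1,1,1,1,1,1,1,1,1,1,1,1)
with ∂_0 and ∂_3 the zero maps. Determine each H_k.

H_0 = Z,  H_1 = Z^2,  H_2 = Z.

H_0: b_0 = 7 − 0 − 6 = 1; torsion from ∂_1 factors > 1: none. So H_0 = Z.
H_1: b_1 = 21 − 6 − 13 = 2; torsion from ∂_2 factors > 1: none. So H_1 = Z^2.
H_2: b_2 = 14 − 13 − 0 = 1; torsion from ∂_3 factors > 1: none. So H_2 = Z.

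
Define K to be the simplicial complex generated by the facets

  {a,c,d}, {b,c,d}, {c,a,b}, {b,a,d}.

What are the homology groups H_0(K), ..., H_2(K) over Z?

H_0 = Z,  H_1 = 0,  H_2 = Z.

Fix the vertex order a < b < c < d and write every simplex with vertices in increasing order. Then dim K = 2 and the simplices of K are:

  0-simplices (4): a, b, c, d
  1-simplices (6): ab, ac, ad, bc, bd, cd
  2-simplices (4): abc, abd, acd, bcd

so the chain groups are C_0 ≅ Z^4, C_1 ≅ Z^6, C_2 ≅ Z^4.

∂_1: C_1 → C_0 maps an edge to its endpoints' difference, ∂[p,q] = q − p.
As a 4×6 matrix over Z this has rank 3, with invariant factors (1,1,1).

Boundary ∂_2: C_2 → C_1 maps a triangle to the signed sum of its edges. For instance
  ∂abc = bc − ac + ab,
  ∂abd = bd − ad + ab.
This gives a 6×4 integer matrix of rank 3; reducing to Smith normal form yields diagonal entries (1,1,1).

Reading off H_k = ker ∂_k / im ∂_{k+1}:

  H_0: rank C_0 − rank ∂_1 = 4 − 3 = 1, and the invariant factors of ∂_1 are all 1, so H_0 ≅ Z.
  H_1: rank ker ∂_1 − rank ∂_2 = (6 − 3) − 3 = 0, and the invariant factors of ∂_2 are all 1, so H_1 ≅ 0.
  H_2: rank ker ∂_2 − rank ∂_3 = (4 − 3) − 0 = 1, and there is no ∂_3, so H_2 ≅ Z.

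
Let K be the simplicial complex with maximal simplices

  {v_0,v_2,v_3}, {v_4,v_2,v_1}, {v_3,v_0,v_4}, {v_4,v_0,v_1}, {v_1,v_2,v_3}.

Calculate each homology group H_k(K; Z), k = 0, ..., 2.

H_0 ≅ Z,  H_1 ≅ Z,  H_2 = 0.

Fix the vertex order v_0 < v_1 < v_2 < v_3 < v_4 and write every simplex with vertices in increasing order. Then dim K = 2 and the simplices of K are:

  0-simplices (5): [v_0], [v_1], [v_2], [v_3], [v_4]
  1-simplices (10): [v_0,v_1], [v_0,v_2], [v_0,v_3], [v_0,v_4], [v_1,v_2], [v_1,v_3], [v_1,v_4], [v_2,v_3], [v_2,v_4], [v_3,v_4]
  2-simplices (5): [v_0,v_1,v_4], [v_0,v_2,v_3], [v_0,v_3,v_4], [v_1,v_2,v_3], [v_1,v_2,v_4]

giving chain groups C_0 ≅ Z^5, C_1 ≅ Z^10, C_2 ≅ Z^5.

Boundary ∂_1: C_1 → C_0 is given by ∂[p,q] = [q] − [p].
The resulting 5×10 matrix has rank 4, and its Smith normal form has invariant factors (1,1,1,1).

Boundary ∂_2: C_2 → C_1 acts by ∂[p,q,r] = [q,r] − [p,r] + [p,q]. For instance
  ∂[v_0,v_1,v_4] = [v_1,v_4] − [v_0,v_4] + [v_0,v_1],
  ∂[v_0,v_3,v_4] = [v_3,v_4] − [v_0,v_4] + [v_0,v_3].
The 10×5 boundary matrix has rank 5 and Smith normal form diag(1,1,1,1,1).

Reading off H_k = ker ∂_k / im ∂_{k+1}:

  H_0: rank C_0 − rank ∂_1 = 5 − 4 = 1, and the invariant factors of ∂_1 are all 1, so H_0 ≅ Z.
  H_1: rank ker ∂_1 − rank ∂_2 = (10 − 4) − 5 = 1, and the invariant factors of ∂_2 are all 1, so H_1 ≅ Z.
  H_2: rank ker ∂_2 − rank ∂_3 = (5 − 5) − 0 = 0, and there is no ∂_3, so H_2 ≅ 0.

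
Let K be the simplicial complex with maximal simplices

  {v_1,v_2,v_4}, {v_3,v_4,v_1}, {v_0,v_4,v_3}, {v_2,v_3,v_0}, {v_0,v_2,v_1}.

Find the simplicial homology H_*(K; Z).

K has 5 vertices, 10 edges, 5 triangles.
rank ∂_0 = 0, rank ∂_1 = 4 ⇒ b_0 = 5 − 0 − 4 = 1; all invariant factors of ∂_1 are 1 so no torsion. So H_0 = Z.
rank ∂_1 = 4, rank ∂_2 = 5 ⇒ b_1 = 10 − 4 − 5 = 1; all invariant factors of ∂_2 are 1 so no torsion. So H_1 = Z.
rank ∂_2 = 5, rank ∂_3 = 0 ⇒ b_2 = 5 − 5 − 0 = 0. So H_2 = 0.

H_0 ≅ Z,  H_1 ≅ Z,  H_2 = 0.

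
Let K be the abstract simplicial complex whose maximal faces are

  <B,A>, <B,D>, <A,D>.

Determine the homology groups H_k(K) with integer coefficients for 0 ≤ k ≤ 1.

Take the total order A < B < D on the vertex set. Then K (dimension 1) consists of the simplices:

  0-simplices (3): A, B, D
  1-simplices (3): AB, AD, BD

giving chain groups C_0 ≅ Z^3, C_1 ≅ Z^3.

Boundary ∂_1: C_1 → C_0 maps an edge to its endpoints' difference, ∂[p,q] = q − p. For instance
  ∂AD = D − A.
The 3×3 boundary matrix has rank 2 and Smith normal form diag(1,1).

Now H_k = ker ∂_k / im ∂_{k+1}, so:

  H_0: rank C_0 − rank ∂_1 = 3 − 2 = 1, and the invariant factors of ∂_1 are all 1, so H_0 = Z.
  H_1: rank ker ∂_1 − rank ∂_2 = (3 − 2) − 0 = 1, and there is no ∂_2, so H_1 = Z.

H_0 = Z,  H_1 = Z.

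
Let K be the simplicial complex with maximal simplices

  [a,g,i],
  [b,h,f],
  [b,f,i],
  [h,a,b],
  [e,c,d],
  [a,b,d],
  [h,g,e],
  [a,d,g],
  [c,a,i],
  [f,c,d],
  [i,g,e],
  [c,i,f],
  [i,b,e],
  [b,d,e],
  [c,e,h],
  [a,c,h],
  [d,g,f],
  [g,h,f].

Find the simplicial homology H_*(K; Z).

H_0 ≅ Z,  H_1 ≅ Z^2,  H_2 ≅ Z.

We work with the vertex ordering a < b < c < d < e < f < g < h < i. The simplices of K, each written with vertices in increasing order, are:

  0-simplices (9): a, b, c, d, e, f, g, h, i
  1-simplices (27): ab, ac, ad, ag, ah, ai, bd, be, bf, bh, bi, cd, ce, cf, ch, ci, de, df, dg, eg, eh, ei, fg, fh, fi, gh, gi
  2-simplices (18): abd, abh, ach, aci, adg, agi, bde, bei, bfh, bfi, cde, cdf, ceh, cfi, dfg, egh, egi, fgh

so the chain groups are C_0 ≅ Z^9, C_1 ≅ Z^27, C_2 ≅ Z^18.

The boundary map ∂_1: C_1 → C_0 maps an edge to its endpoints' difference, ∂[p,q] = q − p.
This gives a 9×27 integer matrix of rank 8; reducing to Smith normal form yields diagonal entries (1,1,1,1,1,1,1,1).

Boundary ∂_2: C_2 → C_1 acts by ∂[p,q,r] = [q,r] − [p,r] + [p,q]. For instance
  ∂adg = dg − ag + ad,
  ∂aci = ci − ai + ac.
The 27×18 boundary matrix has rank 17 and Smith normal form diag(1,1,1,1,1,1,1,1,1,1,1,1,1,1,1,1,1).

Computing H_k = (kernel of ∂_k) / (image of ∂_{k+1}):

  H_0: rank C_0 − rank ∂_1 = 9 − 8 = 1, and the invariant factors of ∂_1 are all 1, so H_0 ≅ Z.
  H_1: rank ker ∂_1 − rank ∂_2 = (27 − 8) − 17 = 2, and the invariant factors of ∂_2 are all 1, so H_1 ≅ Z^2.
  H_2: rank ker ∂_2 − rank ∂_3 = (18 − 17) − 0 = 1, and there is no ∂_3, so H_2 ≅ Z.

As a check, the Euler characteristic is 9 − 27 + 18 = 0, which agrees with 1 − 2 + 1 = 0.
(K is a triangulation of the torus T^2.)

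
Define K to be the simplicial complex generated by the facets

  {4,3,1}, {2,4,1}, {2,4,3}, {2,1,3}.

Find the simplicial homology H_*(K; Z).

H_0 = Z,  H_1 = 0,  H_2 = Z.

Take the total order 1 < 2 < 3 < 4 on the vertex set. Then K (dimension 2) consists of the simplices:

  0-simplices (4): [1], [2], [3], [4]
  1-simplices (6): [1,2], [1,3], [1,4], [2,3], [2,4], [3,4]
  2-simplices (4): [1,2,3], [1,2,4], [1,3,4], [2,3,4]

Hence C_0 ≅ Z^4, C_1 ≅ Z^6, C_2 ≅ Z^4.

∂_1: C_1 → C_0 is given by ∂[p,q] = [q] − [p].
The 4×6 boundary matrix has rank 3 and Smith normal form diag(1,1,1).

∂_2: C_2 → C_1 sends each 2-simplex [p,q,r] to [q,r] − [p,r] + [p,q]. For instance
  ∂[1,3,4] = [3,4] − [1,4] + [1,3],
  ∂[2,3,4] = [3,4] − [2,4] + [2,3].
The resulting 6×4 matrix has rank 3, and its Smith normal form has invariant factors (1,1,1).

From H_k ≅ ker(∂_k) / im(∂_{k+1}) we obtain:

  H_0: rank C_0 − rank ∂_1 = 4 − 3 = 1, and the invariant factors of ∂_1 are all 1, so H_0 ≅ Z.
  H_1: rank ker ∂_1 − rank ∂_2 = (6 − 3) − 3 = 0, and the invariant factors of ∂_2 are all 1, so H_1 ≅ 0.
  H_2: rank ker ∂_2 − rank ∂_3 = (4 − 3) − 0 = 1, and there is no ∂_3, so H_2 ≅ Z.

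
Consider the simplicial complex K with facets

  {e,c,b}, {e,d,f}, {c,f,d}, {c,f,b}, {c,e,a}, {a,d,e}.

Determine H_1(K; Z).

H_1 ≅ Z.

Take the total order a < b < c < d < e < f on the vertex set. Then K (dimension 2) consists of the simplices:

  0-simplices (6): a, b, c, d, e, f
  1-simplices (12): ac, ad, ae, bc, be, bf, cd, ce, cf, de, df, ef
  2-simplices (6): ace, ade, bce, bcf, cdf, def

giving chain groups C_0 ≅ Z^6, C_1 ≅ Z^12, C_2 ≅ Z^6.

Boundary ∂_1: C_1 → C_0 maps an edge to its endpoints' difference, ∂[p,q] = q − p.
As a 6×12 matrix over Z this has rank 5, with invariant factors (1,1,1,1,1).

The boundary map ∂_2: C_2 → C_1 maps a triangle to the signed sum of its edges. For instance
  ∂ace = ce − ae + ac,
  ∂def = ef − df + de.
The 12×6 boundary matrix has rank 6 and Smith normal form diag(1,1,1,1,1,1).

Computing H_k = (kernel of ∂_k) / (image of ∂_{k+1}):

  H_1: rank ker ∂_1 − rank ∂_2 = (12 − 5) − 6 = 1, and the invariant factors of ∂_2 are all 1, so H_1 ≅ Z.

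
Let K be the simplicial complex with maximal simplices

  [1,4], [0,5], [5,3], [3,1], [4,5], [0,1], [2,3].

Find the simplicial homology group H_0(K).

Order the vertices as 0 < 1 < 2 < 3 < 4 < 5. Listing each simplex with vertices in this order, K has dimension 1 with simplices:

  0-simplices (6): [0], [1], [2], [3], [4], [5]
  1-simplices (7): [0,1], [0,5], [1,3], [1,4], [2,3], [3,5], [4,5]

so the chain groups are C_0 ≅ Z^6, C_1 ≅ Z^7.

The boundary map ∂_1: C_1 → C_0 is given by ∂[p,q] = [q] − [p]. For instance
  ∂[4,5] = [5] − [4].
The resulting 6×7 matrix has rank 5, and its Smith normal form has invariant factors (1,1,1,1,1).

Computing H_k = (kernel of ∂_k) / (image of ∂_{k+1}):

  H_0: rank C_0 − rank ∂_1 = 6 − 5 = 1, and the invariant factors of ∂_1 are all 1, so H_0 = Z.

H_0 ≅ Z.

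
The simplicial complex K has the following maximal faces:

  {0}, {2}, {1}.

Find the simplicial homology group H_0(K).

H_0 ≅ Z^3.

Fix the vertex order 0 < 1 < 2 and write every simplex with vertices in increasing order. Then dim K = 0 and the simplices of K are:

  0-simplices (3): [0], [1], [2]

Hence C_0 ≅ Z^3.

Computing H_k = (kernel of ∂_k) / (image of ∂_{k+1}):

  H_0: rank C_0 − rank ∂_1 = 3 − 0 = 3, and there is no ∂_1, so H_0 = Z^3.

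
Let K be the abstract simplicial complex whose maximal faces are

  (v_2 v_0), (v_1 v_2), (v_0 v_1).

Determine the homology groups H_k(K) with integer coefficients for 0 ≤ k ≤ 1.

H_0 ≅ Z,  H_1 ≅ Z.

Order the vertices as v_0 < v_1 < v_2. Listing each simplex with vertices in this order, K has dimension 1 with simplices:

  0-simplices (3): [v_0], [v_1], [v_2]
  1-simplices (3): [v_0,v_1], [v_0,v_2], [v_1,v_2]

so the chain groups are C_0 ≅ Z^3, C_1 ≅ Z^3.

∂_1: C_1 → C_0 maps an edge to its endpoints' difference, ∂[p,q] = q − p. For instance
  ∂[v_0,v_2] = [v_2] − [v_0].
As a 3×3 matrix over Z this has rank 2, with invariant factors (1,1).

Reading off H_k = ker ∂_k / im ∂_{k+1}:

  H_0: rank C_0 − rank ∂_1 = 3 − 2 = 1, and the invariant factors of ∂_1 are all 1, so H_0 = Z.
  H_1: rank ker ∂_1 − rank ∂_2 = (3 − 2) − 0 = 1, and there is no ∂_2, so H_1 = Z.

As a check, the Euler characteristic is 3 − 3 = 0, which agrees with 1 − 1 = 0.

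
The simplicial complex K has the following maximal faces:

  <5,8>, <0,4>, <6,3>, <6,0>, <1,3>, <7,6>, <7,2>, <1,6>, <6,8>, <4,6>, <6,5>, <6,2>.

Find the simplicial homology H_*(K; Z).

H_0 ≅ Z,  H_1 ≅ Z^4.

K has 9 vertices, 12 edges.
rank ∂_0 = 0, rank ∂_1 = 8 ⇒ b_0 = 9 − 0 − 8 = 1; all invariant factors of ∂_1 are 1 so no torsion. So H_0 ≅ Z.
rank ∂_1 = 8, rank ∂_2 = 0 ⇒ b_1 = 12 − 8 − 0 = 4. So H_1 ≅ Z^4.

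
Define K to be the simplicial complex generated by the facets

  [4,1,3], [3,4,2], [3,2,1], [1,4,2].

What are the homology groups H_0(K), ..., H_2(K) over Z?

We work with the vertex ordering 1 < 2 < 3 < 4. The simplices of K, each written with vertices in increasing order, are:

  0-simplices (4): [1], [2], [3], [4]
  1-simplices (6): [1,2], [1,3], [1,4], [2,3], [2,4], [3,4]
  2-simplices (4): [1,2,3], [1,2,4], [1,3,4], [2,3,4]

so the chain groups are C_0 ≅ Z^4, C_1 ≅ Z^6, C_2 ≅ Z^4.

The boundary map ∂_1: C_1 → C_0 is given by ∂[p,q] = [q] − [p].
This gives a 4×6 integer matrix of rank 3; reducing to Smith normal form yields diagonal entries (1,1,1).

The boundary map ∂_2: C_2 → C_1 acts by ∂[p,q,r] = [q,r] − [p,r] + [p,q]. For instance
  ∂[1,2,3] = [2,3] − [1,3] + [1,2],
  ∂[1,2,4] = [2,4] − [1,4] + [1,2].
As a 6×4 matrix over Z this has rank 3, with invariant factors (1,1,1).

Computing H_k = (kernel of ∂_k) / (image of ∂_{k+1}):

  H_0: rank C_0 − rank ∂_1 = 4 − 3 = 1, and the invariant factors of ∂_1 are all 1, so H_0 ≅ Z.
  H_1: rank ker ∂_1 − rank ∂_2 = (6 − 3) − 3 = 0, and the invariant factors of ∂_2 are all 1, so H_1 ≅ 0.
  H_2: rank ker ∂_2 − rank ∂_3 = (4 − 3) − 0 = 1, and there is no ∂_3, so H_2 ≅ Z.

H_0 = Z,  H_1 = 0,  H_2 = Z.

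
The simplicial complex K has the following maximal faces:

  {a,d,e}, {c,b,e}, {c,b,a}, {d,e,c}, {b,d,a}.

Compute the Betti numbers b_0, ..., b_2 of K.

b_0 = 1, b_1 = 1, b_2 = 0.

We work with the vertex ordering a < b < c < d < e. The simplices of K, each written with vertices in increasing order, are:

  0-simplices (5): a, b, c, d, e
  1-simplices (10): ab, ac, ad, ae, bc, bd, be, cd, ce, de
  2-simplices (5): abc, abd, ade, bce, cde

giving chain groups C_0 ≅ Z^5, C_1 ≅ Z^10, C_2 ≅ Z^5.

Boundary ∂_1: C_1 → C_0 sends each edge [p,q] (with p < q) to q − p. For instance
  ∂ac = c − a.
The resulting 5×10 matrix has rank 4, and its Smith normal form has invariant factors (1,1,1,1).

∂_2: C_2 → C_1 sends each 2-simplex [p,q,r] to [q,r] − [p,r] + [p,q]. For instance
  ∂ade = de − ae + ad,
  ∂bce = ce − be + bc.
The resulting 10×5 matrix has rank 5, and its Smith normal form has invariant factors (1,1,1,1,1).

Computing H_k = (kernel of ∂_k) / (image of ∂_{k+1}):

  H_0: rank C_0 − rank ∂_1 = 5 − 4 = 1, and the invariant factors of ∂_1 are all 1, so H_0 = Z.
  H_1: rank ker ∂_1 − rank ∂_2 = (10 − 4) − 5 = 1, and the invariant factors of ∂_2 are all 1, so H_1 = Z.
  H_2: rank ker ∂_2 − rank ∂_3 = (5 − 5) − 0 = 0, and there is no ∂_3, so H_2 = 0.

As a check, the Euler characteristic is 5 − 10 + 5 = 0, which agrees with 1 − 1 + 0 = 0.

Hence the Betti numbers are b_0 = 1, b_1 = 1, b_2 = 0.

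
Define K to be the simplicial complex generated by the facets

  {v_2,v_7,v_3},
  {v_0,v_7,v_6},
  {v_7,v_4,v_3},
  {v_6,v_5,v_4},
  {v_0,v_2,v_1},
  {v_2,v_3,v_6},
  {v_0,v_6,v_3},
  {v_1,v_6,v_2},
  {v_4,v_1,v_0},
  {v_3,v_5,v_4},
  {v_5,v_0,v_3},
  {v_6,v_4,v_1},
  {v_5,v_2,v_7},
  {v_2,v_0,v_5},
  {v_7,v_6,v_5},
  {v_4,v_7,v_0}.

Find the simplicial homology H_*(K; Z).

We work with the vertex ordering v_0 < v_1 < v_2 < v_3 < v_4 < v_5 < v_6 < v_7. The simplices of K, each written with vertices in increasing order, are:

  0-simplices (8): [v_0], [v_1], [v_2], [v_3], [v_4], [v_5], [v_6], [v_7]
  1-simplices (24): (24 of them)
  2-simplices (16): (16 of them)

giving chain groups C_0 ≅ Z^8, C_1 ≅ Z^24, C_2 ≅ Z^16.

Boundary ∂_1: C_1 → C_0 is given by ∂[p,q] = [q] − [p].
As a 8×24 matrix over Z this has rank 7, with invariant factors (1,1,1,1,1,1,1).

The boundary map ∂_2: C_2 → C_1 sends each 2-simplex [p,q,r] to [q,r] − [p,r] + [p,q]. For instance
  ∂[v_2,v_5,v_7] = [v_5,v_7] − [v_2,v_7] + [v_2,v_5],
  ∂[v_2,v_3,v_7] = [v_3,v_7] − [v_2,v_7] + [v_2,v_3].
This gives a 24×16 integer matrix of rank 15; reducing to Smith normal form yields diagonal entries (1,1,1,1,1,1,1,1,1,1,1,1,1,1,1).

Now H_k = ker ∂_k / im ∂_{k+1}, so:

  H_0: rank C_0 − rank ∂_1 = 8 − 7 = 1, and the invariant factors of ∂_1 are all 1, so H_0 ≅ Z.
  H_1: rank ker ∂_1 − rank ∂_2 = (24 − 7) − 15 = 2, and the invariant factors of ∂_2 are all 1, so H_1 ≅ Z^2.
  H_2: rank ker ∂_2 − rank ∂_3 = (16 − 15) − 0 = 1, and there is no ∂_3, so H_2 ≅ Z.

(K is a triangulation of the torus T^2.)

H_0 ≅ Z,  H_1 ≅ Z^2,  H_2 ≅ Z.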